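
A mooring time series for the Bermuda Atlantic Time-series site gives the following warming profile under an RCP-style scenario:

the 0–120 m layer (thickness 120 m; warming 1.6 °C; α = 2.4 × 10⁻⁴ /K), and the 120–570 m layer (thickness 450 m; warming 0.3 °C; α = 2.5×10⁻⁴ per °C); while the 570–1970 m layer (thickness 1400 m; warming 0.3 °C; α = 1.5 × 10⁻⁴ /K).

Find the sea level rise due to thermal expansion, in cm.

Δh ≈ 14 cm

0–120 m: 2.4×10⁻⁴ × 1.6 × 120 = 0.04608 m
120–570 m: 450 × 2.5×10⁻⁴ × 0.3 = 0.03375 m
1400 × 0.3 × 1.5×10⁻⁴ = 0.06300 m
Δh = 0.04608 + 0.03375 + 0.06300 = 0.14283 m ≈ 14 cm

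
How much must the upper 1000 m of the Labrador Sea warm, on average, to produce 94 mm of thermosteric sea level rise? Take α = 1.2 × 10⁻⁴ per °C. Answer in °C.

ΔT = Δh/(αH) = 0.094 / (1.2×10⁻⁴ × 1000) ≈ 0.7833 °C

about 0.783 °C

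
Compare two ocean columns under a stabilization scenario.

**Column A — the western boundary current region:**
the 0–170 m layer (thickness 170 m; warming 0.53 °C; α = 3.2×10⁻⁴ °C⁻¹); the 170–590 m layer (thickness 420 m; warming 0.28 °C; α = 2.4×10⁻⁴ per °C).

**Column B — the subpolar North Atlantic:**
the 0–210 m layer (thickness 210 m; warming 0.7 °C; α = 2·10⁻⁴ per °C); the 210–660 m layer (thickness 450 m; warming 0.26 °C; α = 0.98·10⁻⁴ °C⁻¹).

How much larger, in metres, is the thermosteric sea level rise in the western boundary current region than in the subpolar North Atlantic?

0.016 m larger

A 3.2×10⁻⁴ × 0.53 × 170 = 0.028832 m
A 420 × 2.4×10⁻⁴ × 0.28 = 0.028224 m
A total: 0.057056 m
B 0–210 m: 210 × 2×10⁻⁴ × 0.7 = 0.02940 m
B 450 × 0.26 × 0.98×10⁻⁴ = 0.011466 m
B total: 0.040866 m
Difference: 0.057056 − 0.040866 = 0.01619 m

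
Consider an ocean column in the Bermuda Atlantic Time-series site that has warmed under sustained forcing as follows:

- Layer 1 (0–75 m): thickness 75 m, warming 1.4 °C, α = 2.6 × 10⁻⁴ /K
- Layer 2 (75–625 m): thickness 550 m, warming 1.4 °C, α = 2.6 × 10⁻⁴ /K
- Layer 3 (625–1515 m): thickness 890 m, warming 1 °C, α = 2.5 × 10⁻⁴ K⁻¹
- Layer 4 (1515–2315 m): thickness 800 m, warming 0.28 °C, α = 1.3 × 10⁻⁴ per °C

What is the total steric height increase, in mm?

about 479 mm

Layer 1: 75 × 2.6×10⁻⁴ × 1.4 = 0.02730 m
75–625 m: 2.6×10⁻⁴ × 550 × 1.4 = 0.20020 m
2.5×10⁻⁴ × 890 × 1 = 0.22250 m
1515–2315 m: 800 × 1.3×10⁻⁴ × 0.28 = 0.02912 m
Δh = 0.02730 + 0.20020 + 0.22250 + 0.02912 = 0.47912 m ≈ 479 mm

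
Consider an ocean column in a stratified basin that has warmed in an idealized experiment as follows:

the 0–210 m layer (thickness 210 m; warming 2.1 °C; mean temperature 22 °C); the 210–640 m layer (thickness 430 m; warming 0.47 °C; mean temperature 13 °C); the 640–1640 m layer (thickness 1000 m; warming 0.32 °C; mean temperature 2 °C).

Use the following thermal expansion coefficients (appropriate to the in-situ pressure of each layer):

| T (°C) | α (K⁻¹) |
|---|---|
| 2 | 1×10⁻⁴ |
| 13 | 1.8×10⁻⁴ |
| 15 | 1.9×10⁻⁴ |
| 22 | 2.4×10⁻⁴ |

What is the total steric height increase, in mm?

Layer 1 at 22 °C → α = 2.4×10⁻⁴ K⁻¹
Layer 2 at 13 °C → α = 1.8×10⁻⁴ K⁻¹
Layer 3 at 2 °C → α = 1×10⁻⁴ K⁻¹
0–210 m: 210 × 2.4×10⁻⁴ × 2.1 = 0.10584 m
430 × 1.8×10⁻⁴ × 0.47 = 0.036378 m
1000 × 0.32 × 1×10⁻⁴ = 0.03200 m
Δh = 0.10584 + 0.036378 + 0.03200 = 0.174218 m

174 mm of thermosteric rise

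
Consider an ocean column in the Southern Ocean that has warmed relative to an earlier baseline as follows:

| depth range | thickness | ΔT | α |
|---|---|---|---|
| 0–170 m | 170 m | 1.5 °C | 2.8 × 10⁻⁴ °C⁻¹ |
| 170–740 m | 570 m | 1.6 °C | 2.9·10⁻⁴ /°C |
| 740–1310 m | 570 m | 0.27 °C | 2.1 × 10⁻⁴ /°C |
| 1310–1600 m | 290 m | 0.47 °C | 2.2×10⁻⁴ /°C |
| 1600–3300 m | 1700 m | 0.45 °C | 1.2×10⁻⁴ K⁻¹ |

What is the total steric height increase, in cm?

Δh = 49.0 cm

Layer 1: 1.5 × 2.8×10⁻⁴ × 170 = 0.07140 m
Layer 2: 1.6 × 2.9×10⁻⁴ × 570 = 0.26448 m
Layer 3: 2.1×10⁻⁴ × 570 × 0.27 = 0.032319 m
0.47 × 2.2×10⁻⁴ × 290 = 0.029986 m
0.45 × 1.2×10⁻⁴ × 1700 = 0.09180 m
Δh = 0.07140 + 0.26448 + 0.032319 + 0.029986 + 0.09180 = 0.489985 m ≈ 49.0 cm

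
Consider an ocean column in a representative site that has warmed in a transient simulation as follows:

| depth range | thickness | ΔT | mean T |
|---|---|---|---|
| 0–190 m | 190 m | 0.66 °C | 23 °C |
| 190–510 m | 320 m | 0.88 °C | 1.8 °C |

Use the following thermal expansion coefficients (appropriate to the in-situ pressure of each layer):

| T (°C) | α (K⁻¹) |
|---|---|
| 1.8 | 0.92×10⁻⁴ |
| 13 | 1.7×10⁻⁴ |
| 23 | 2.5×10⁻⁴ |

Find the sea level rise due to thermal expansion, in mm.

about 57.3 mm

Layer 1 at 23 °C → α = 2.5×10⁻⁴ K⁻¹
Layer 2 at 1.8 °C → α = 0.92×10⁻⁴ K⁻¹
Layer 1: 2.5×10⁻⁴ × 0.66 × 190 = 0.03135 m
Layer 2: 320 × 0.88 × 0.92×10⁻⁴ = 0.0259072 m
Δh = 0.03135 + 0.0259072 = 0.0572572 m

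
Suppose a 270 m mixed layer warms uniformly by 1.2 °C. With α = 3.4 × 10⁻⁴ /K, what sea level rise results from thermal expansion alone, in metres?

Δh ≈ 0.110 m

Δh = αΔT·H = 3.4×10⁻⁴ × 1.2 × 270 = 0.11016 m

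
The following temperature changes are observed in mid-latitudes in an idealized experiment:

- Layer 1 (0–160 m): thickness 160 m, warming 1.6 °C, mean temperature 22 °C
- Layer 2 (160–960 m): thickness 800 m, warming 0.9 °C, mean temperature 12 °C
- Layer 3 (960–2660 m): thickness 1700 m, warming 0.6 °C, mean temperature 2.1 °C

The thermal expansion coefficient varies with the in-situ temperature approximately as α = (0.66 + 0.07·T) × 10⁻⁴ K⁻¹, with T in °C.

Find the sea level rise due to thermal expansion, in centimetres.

24.7 cm

Layer 1: α = (0.66 + 0.07×22)×10⁻⁴ = 2.2×10⁻⁴ K⁻¹
Layer 2: α = (0.66 + 0.07×12)×10⁻⁴ = 1.5×10⁻⁴ K⁻¹
Layer 3: α = (0.66 + 0.07×2.1)×10⁻⁴ = 0.807×10⁻⁴ K⁻¹
1.6 × 2.2×10⁻⁴ × 160 = 0.05632 m
160–960 m: 0.9 × 800 × 1.5×10⁻⁴ = 0.10800 m
Layer 3: 0.807×10⁻⁴ × 1700 × 0.6 = 0.082314 m
Δh = 0.05632 + 0.10800 + 0.082314 = 0.246634 m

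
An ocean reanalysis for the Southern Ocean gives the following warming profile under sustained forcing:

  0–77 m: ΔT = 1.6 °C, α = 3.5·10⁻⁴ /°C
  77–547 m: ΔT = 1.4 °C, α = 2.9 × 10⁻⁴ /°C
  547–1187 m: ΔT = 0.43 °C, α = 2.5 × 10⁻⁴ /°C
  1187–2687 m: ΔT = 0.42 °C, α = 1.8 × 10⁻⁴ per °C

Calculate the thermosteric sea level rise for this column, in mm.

0–77 m: 1.6 × 77 × 3.5×10⁻⁴ = 0.04312 m
Layer 2: 470 × 2.9×10⁻⁴ × 1.4 = 0.19082 m
547–1187 m: 0.43 × 2.5×10⁻⁴ × 640 = 0.06880 m
1187–2687 m: 1.8×10⁻⁴ × 0.42 × 1500 = 0.11340 m
Δh = 0.04312 + 0.19082 + 0.06880 + 0.11340 = 0.41614 m

Δh ≈ 416 mm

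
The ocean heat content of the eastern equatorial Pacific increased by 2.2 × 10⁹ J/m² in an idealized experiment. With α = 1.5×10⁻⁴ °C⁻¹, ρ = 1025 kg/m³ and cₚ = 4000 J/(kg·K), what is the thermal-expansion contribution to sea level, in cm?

about 8.05 cm

Δh = αQ/(ρcₚ) = 1.5×10⁻⁴ × 2.2×10⁹ / (1025 × 4000) ≈ 0.080488 m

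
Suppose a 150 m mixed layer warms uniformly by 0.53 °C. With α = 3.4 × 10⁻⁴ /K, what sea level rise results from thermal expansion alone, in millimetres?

Δh = αΔT·H = 3.4×10⁻⁴ × 0.53 × 150 = 0.02703 m

about 27.0 mm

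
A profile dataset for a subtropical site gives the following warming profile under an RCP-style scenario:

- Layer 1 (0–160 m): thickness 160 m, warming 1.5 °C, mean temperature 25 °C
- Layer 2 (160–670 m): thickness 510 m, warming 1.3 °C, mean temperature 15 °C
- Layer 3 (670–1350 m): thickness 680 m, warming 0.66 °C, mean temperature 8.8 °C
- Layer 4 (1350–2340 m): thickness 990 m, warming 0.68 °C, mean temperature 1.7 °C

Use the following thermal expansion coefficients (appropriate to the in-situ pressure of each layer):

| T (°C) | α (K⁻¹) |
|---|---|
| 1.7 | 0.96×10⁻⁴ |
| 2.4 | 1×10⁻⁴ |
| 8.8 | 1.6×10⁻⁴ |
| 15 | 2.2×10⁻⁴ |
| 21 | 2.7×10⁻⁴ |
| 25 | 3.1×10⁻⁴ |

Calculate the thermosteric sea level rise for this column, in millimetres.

Layer 1 at 25 °C → α = 3.1×10⁻⁴ K⁻¹
Layer 2 at 15 °C → α = 2.2×10⁻⁴ K⁻¹
Layer 3 at 8.8 °C → α = 1.6×10⁻⁴ K⁻¹
Layer 4 at 1.7 °C → α = 0.96×10⁻⁴ K⁻¹
3.1×10⁻⁴ × 160 × 1.5 = 0.07440 m
2.2×10⁻⁴ × 1.3 × 510 = 0.14586 m
Layer 3: 0.66 × 1.6×10⁻⁴ × 680 = 0.071808 m
990 × 0.96×10⁻⁴ × 0.68 = 0.0646272 m
Δh = 0.07440 + 0.14586 + 0.071808 + 0.0646272 = 0.3566952 m ≈ 357 mm

357 mm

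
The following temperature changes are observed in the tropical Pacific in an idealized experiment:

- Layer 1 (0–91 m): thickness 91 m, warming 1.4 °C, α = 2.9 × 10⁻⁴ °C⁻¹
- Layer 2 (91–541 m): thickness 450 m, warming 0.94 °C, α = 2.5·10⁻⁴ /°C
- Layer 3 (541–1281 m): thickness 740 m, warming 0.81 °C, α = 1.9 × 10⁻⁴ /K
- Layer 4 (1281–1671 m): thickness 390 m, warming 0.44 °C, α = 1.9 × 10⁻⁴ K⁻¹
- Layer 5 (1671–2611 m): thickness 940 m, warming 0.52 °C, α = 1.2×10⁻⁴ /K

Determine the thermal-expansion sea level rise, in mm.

348 mm of thermosteric rise

1.4 × 2.9×10⁻⁴ × 91 = 0.036946 m
2.5×10⁻⁴ × 0.94 × 450 = 0.10575 m
1.9×10⁻⁴ × 0.81 × 740 = 0.113886 m
390 × 0.44 × 1.9×10⁻⁴ = 0.032604 m
0.52 × 940 × 1.2×10⁻⁴ = 0.058656 m
Δh = 0.036946 + 0.10575 + 0.113886 + 0.032604 + 0.058656 = 0.347842 m ≈ 348 mm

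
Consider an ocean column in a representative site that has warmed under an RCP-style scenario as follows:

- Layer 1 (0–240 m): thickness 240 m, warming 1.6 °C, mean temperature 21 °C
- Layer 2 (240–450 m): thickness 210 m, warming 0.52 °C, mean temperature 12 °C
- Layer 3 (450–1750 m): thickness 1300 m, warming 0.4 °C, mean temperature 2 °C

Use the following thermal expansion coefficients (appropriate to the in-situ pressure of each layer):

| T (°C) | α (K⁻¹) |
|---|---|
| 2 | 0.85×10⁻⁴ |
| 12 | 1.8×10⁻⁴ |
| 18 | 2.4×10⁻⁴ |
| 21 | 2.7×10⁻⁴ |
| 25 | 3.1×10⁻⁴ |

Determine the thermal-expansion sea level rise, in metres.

Δh = 0.168 m

Layer 1 at 21 °C → α = 2.7×10⁻⁴ K⁻¹
Layer 2 at 12 °C → α = 1.8×10⁻⁴ K⁻¹
Layer 3 at 2 °C → α = 0.85×10⁻⁴ K⁻¹
Layer 1: 240 × 1.6 × 2.7×10⁻⁴ = 0.10368 m
240–450 m: 0.52 × 210 × 1.8×10⁻⁴ = 0.019656 m
Layer 3: 0.4 × 1300 × 0.85×10⁻⁴ = 0.04420 m
Δh = 0.10368 + 0.019656 + 0.04420 = 0.167536 m ≈ 0.168 m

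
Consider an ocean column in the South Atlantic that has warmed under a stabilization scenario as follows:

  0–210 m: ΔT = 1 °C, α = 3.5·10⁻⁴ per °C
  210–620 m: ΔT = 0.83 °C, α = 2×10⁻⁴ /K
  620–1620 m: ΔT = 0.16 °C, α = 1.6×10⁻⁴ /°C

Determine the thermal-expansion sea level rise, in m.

0.17 m of thermosteric rise

3.5×10⁻⁴ × 1 × 210 = 0.07350 m
0.83 × 2×10⁻⁴ × 410 = 0.06806 m
620–1620 m: 1000 × 1.6×10⁻⁴ × 0.16 = 0.02560 m
Δh = 0.07350 + 0.06806 + 0.02560 = 0.16716 m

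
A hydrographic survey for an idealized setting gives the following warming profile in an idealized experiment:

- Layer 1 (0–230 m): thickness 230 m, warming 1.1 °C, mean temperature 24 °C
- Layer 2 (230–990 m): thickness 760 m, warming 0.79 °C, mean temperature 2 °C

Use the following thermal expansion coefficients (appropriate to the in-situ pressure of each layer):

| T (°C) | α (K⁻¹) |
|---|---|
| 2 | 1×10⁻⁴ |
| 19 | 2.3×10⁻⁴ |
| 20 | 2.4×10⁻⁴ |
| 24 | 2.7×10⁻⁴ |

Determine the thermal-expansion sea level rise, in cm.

Layer 1 at 24 °C → α = 2.7×10⁻⁴ K⁻¹
Layer 2 at 2 °C → α = 1×10⁻⁴ K⁻¹
Layer 1: 230 × 1.1 × 2.7×10⁻⁴ = 0.06831 m
1×10⁻⁴ × 0.79 × 760 = 0.06004 m
Δh = 0.06831 + 0.06004 = 0.12835 m ≈ 12.8 cm

Δh ≈ 12.8 cm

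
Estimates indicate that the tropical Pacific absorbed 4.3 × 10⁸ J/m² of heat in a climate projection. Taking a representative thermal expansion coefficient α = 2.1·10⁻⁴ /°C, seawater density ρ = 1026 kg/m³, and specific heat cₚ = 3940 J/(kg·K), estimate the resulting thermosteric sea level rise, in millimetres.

Δh = αQ/(ρcₚ) = 2.1×10⁻⁴ × 4.3×10⁸ / (1026 × 3940) ≈ 0.022338 m

22 mm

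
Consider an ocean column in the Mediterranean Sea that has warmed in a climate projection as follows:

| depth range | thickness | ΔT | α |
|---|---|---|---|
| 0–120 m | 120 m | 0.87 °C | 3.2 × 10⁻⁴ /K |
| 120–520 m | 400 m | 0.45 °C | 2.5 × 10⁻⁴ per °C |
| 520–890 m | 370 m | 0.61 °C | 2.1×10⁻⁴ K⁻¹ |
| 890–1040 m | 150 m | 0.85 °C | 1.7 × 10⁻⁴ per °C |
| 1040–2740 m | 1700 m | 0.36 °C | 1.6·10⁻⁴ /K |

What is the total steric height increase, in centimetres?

Δh = 24.5 cm

Layer 1: 3.2×10⁻⁴ × 0.87 × 120 = 0.033408 m
2.5×10⁻⁴ × 400 × 0.45 = 0.04500 m
Layer 3: 370 × 0.61 × 2.1×10⁻⁴ = 0.047397 m
890–1040 m: 150 × 0.85 × 1.7×10⁻⁴ = 0.021675 m
1040–2740 m: 0.36 × 1700 × 1.6×10⁻⁴ = 0.09792 m
Δh = 0.033408 + 0.04500 + 0.047397 + 0.021675 + 0.09792 = 0.24540 m ≈ 24.5 cm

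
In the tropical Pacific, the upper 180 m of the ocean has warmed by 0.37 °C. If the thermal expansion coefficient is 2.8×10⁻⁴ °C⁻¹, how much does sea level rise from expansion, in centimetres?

1.86 cm of thermosteric rise

Δh = αΔT·H = 2.8×10⁻⁴ × 0.37 × 180 = 0.018648 m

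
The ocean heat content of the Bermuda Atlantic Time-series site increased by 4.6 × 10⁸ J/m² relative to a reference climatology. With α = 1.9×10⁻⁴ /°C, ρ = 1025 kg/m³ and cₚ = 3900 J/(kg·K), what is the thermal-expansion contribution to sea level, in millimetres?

Δh = αQ/(ρcₚ) = 1.9×10⁻⁴ × 4.6×10⁸ / (1025 × 3900) ≈ 0.021864 m

Δh = 22 mm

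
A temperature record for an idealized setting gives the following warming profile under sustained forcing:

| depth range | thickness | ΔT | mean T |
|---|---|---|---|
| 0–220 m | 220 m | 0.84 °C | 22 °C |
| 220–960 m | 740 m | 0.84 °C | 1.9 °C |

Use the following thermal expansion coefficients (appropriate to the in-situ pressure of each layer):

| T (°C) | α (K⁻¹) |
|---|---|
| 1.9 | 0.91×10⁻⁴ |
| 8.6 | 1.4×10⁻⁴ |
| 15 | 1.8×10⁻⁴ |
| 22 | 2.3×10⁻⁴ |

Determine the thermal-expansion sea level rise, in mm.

Δh = 99 mm

Layer 1 at 22 °C → α = 2.3×10⁻⁴ K⁻¹
Layer 2 at 1.9 °C → α = 0.91×10⁻⁴ K⁻¹
Layer 1: 2.3×10⁻⁴ × 0.84 × 220 = 0.042504 m
220–960 m: 0.84 × 0.91×10⁻⁴ × 740 = 0.0565656 m
Δh = 0.042504 + 0.0565656 = 0.0990696 m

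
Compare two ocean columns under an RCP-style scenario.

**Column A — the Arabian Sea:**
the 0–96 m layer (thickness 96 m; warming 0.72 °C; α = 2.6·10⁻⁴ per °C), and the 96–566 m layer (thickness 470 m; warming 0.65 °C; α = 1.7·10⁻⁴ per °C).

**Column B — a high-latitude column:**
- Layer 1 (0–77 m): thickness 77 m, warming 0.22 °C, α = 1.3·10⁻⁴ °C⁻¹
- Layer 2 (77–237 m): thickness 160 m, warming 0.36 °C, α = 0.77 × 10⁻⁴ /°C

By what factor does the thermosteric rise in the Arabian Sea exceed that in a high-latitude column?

A 0.72 × 96 × 2.6×10⁻⁴ = 0.0179712 m
A 0.65 × 470 × 1.7×10⁻⁴ = 0.051935 m
A total: 0.0699062 m
B 0.22 × 77 × 1.3×10⁻⁴ = 0.0022022 m
B 77–237 m: 160 × 0.36 × 0.77×10⁻⁴ = 0.0044352 m
B total: 0.0066374 m
Ratio: 0.0699062 / 0.0066374 ≈ 10.53

≈ 11×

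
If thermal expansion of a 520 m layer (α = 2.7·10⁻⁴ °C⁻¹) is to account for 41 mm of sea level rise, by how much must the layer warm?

ΔT = Δh/(αH) = 0.041 / (2.7×10⁻⁴ × 520) ≈ 0.2920 K

0.29 K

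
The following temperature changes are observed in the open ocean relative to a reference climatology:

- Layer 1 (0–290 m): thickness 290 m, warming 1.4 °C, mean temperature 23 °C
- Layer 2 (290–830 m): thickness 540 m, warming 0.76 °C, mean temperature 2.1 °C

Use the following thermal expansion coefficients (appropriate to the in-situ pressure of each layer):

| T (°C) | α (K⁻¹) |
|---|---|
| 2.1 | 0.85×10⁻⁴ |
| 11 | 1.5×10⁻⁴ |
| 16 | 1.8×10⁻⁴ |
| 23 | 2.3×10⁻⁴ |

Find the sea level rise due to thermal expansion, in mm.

130 mm of thermosteric rise

Layer 1 at 23 °C → α = 2.3×10⁻⁴ K⁻¹
Layer 2 at 2.1 °C → α = 0.85×10⁻⁴ K⁻¹
Layer 1: 2.3×10⁻⁴ × 1.4 × 290 = 0.09338 m
Layer 2: 0.85×10⁻⁴ × 540 × 0.76 = 0.034884 m
Δh = 0.09338 + 0.034884 = 0.128264 m ≈ 130 mm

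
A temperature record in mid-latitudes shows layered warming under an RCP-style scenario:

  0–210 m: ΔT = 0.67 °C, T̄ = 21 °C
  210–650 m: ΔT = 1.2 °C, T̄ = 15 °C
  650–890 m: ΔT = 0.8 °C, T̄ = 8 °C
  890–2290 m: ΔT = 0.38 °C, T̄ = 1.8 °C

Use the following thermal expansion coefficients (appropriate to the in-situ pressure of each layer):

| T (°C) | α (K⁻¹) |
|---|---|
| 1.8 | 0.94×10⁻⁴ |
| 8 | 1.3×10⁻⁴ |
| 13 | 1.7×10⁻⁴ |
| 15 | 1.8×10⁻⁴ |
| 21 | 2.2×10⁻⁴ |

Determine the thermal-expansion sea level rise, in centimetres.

Layer 1 at 21 °C → α = 2.2×10⁻⁴ K⁻¹
Layer 2 at 15 °C → α = 1.8×10⁻⁴ K⁻¹
Layer 3 at 8 °C → α = 1.3×10⁻⁴ K⁻¹
Layer 4 at 1.8 °C → α = 0.94×10⁻⁴ K⁻¹
0–210 m: 0.67 × 210 × 2.2×10⁻⁴ = 0.030954 m
1.2 × 1.8×10⁻⁴ × 440 = 0.09504 m
Layer 3: 0.8 × 1.3×10⁻⁴ × 240 = 0.02496 m
Layer 4: 0.38 × 1400 × 0.94×10⁻⁴ = 0.050008 m
Δh = 0.030954 + 0.09504 + 0.02496 + 0.050008 = 0.200962 m

Δh = 20 cm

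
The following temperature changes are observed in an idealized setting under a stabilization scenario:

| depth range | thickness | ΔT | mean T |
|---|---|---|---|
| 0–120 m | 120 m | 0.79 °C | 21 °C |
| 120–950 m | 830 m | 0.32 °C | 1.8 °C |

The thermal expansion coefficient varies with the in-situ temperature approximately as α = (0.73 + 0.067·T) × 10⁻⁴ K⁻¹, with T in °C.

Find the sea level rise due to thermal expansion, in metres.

Layer 1: α = (0.73 + 0.067×21)×10⁻⁴ = 2.137×10⁻⁴ K⁻¹
Layer 2: α = (0.73 + 0.067×1.8)×10⁻⁴ = 0.8506×10⁻⁴ K⁻¹
Layer 1: 0.79 × 2.137×10⁻⁴ × 120 = 0.02025876 m
0.8506×10⁻⁴ × 0.32 × 830 = 0.022591936 m
Δh = 0.02025876 + 0.022591936 = 0.042850696 m

0.043 m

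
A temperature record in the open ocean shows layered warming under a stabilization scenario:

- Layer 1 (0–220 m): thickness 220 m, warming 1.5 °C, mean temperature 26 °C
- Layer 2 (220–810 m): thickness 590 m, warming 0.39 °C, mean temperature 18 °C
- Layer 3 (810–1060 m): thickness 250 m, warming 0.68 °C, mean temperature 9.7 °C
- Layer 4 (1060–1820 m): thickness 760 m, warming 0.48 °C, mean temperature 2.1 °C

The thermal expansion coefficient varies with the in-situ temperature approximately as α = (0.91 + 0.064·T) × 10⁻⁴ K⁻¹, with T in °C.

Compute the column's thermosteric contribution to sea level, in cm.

about 20 cm

Layer 1: α = (0.91 + 0.064×26)×10⁻⁴ = 2.574×10⁻⁴ K⁻¹
Layer 2: α = (0.91 + 0.064×18)×10⁻⁴ = 2.062×10⁻⁴ K⁻¹
Layer 3: α = (0.91 + 0.064×9.7)×10⁻⁴ = 1.5308×10⁻⁴ K⁻¹
Layer 4: α = (0.91 + 0.064×2.1)×10⁻⁴ = 1.0444×10⁻⁴ K⁻¹
Layer 1: 2.574×10⁻⁴ × 1.5 × 220 = 0.084942 m
Layer 2: 590 × 2.062×10⁻⁴ × 0.39 = 0.04744662 m
Layer 3: 250 × 0.68 × 1.5308×10⁻⁴ = 0.0260236 m
Layer 4: 1.0444×10⁻⁴ × 0.48 × 760 = 0.038099712 m
Δh = 0.084942 + 0.04744662 + 0.0260236 + 0.038099712 = 0.196511932 m ≈ 20 cm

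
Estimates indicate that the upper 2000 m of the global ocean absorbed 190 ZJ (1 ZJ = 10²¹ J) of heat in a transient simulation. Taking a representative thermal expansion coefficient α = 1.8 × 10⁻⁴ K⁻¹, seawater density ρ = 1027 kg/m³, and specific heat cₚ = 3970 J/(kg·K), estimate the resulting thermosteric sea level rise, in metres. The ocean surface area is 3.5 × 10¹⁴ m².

Per unit area: Q = 190×10²¹ / (3.5×10¹⁴) ≈ 5.429×10⁸ J/m²
Δh = αQ/(ρcₚ) = 1.8×10⁻⁴ × 5.429×10⁸ / (1027 × 3970) ≈ 0.023968 m

0.0240 m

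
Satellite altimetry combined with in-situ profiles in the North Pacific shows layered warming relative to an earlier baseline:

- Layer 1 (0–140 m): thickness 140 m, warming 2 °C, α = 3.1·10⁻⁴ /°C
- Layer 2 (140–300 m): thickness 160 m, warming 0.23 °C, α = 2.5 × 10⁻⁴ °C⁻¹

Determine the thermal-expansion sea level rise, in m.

Layer 1: 140 × 2 × 3.1×10⁻⁴ = 0.08680 m
Layer 2: 160 × 2.5×10⁻⁴ × 0.23 = 0.00920 m
Δh = 0.08680 + 0.00920 = 0.09600 m

Δh ≈ 0.0960 m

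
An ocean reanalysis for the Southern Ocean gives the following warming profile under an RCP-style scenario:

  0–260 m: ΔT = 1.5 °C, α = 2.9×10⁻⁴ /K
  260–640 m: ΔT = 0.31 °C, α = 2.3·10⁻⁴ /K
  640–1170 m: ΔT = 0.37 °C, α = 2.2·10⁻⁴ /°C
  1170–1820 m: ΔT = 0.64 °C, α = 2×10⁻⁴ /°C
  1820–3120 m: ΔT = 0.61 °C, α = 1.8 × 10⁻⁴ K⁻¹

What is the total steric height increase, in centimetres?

41 cm of thermosteric rise

Layer 1: 260 × 2.9×10⁻⁴ × 1.5 = 0.11310 m
2.3×10⁻⁴ × 0.31 × 380 = 0.027094 m
Layer 3: 2.2×10⁻⁴ × 0.37 × 530 = 0.043142 m
Layer 4: 0.64 × 650 × 2×10⁻⁴ = 0.08320 m
Layer 5: 0.61 × 1300 × 1.8×10⁻⁴ = 0.14274 m
Δh = 0.11310 + 0.027094 + 0.043142 + 0.08320 + 0.14274 = 0.409276 m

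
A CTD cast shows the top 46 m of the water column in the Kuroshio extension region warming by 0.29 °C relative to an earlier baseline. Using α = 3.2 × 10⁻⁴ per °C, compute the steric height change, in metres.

Δh = αΔT·H = 3.2×10⁻⁴ × 0.29 × 46 = 0.0042688 m

0.00427 m of thermosteric rise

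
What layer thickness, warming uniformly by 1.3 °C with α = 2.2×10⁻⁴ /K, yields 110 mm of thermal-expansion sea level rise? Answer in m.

385 m

H = Δh/(αΔT) = 0.11 / (2.2×10⁻⁴ × 1.3) ≈ 384.6 m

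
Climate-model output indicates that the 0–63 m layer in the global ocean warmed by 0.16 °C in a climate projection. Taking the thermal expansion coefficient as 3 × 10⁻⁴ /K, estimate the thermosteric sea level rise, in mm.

Δh = αΔT·H = 3×10⁻⁴ × 0.16 × 63 = 0.003024 m

Δh = 3.02 mm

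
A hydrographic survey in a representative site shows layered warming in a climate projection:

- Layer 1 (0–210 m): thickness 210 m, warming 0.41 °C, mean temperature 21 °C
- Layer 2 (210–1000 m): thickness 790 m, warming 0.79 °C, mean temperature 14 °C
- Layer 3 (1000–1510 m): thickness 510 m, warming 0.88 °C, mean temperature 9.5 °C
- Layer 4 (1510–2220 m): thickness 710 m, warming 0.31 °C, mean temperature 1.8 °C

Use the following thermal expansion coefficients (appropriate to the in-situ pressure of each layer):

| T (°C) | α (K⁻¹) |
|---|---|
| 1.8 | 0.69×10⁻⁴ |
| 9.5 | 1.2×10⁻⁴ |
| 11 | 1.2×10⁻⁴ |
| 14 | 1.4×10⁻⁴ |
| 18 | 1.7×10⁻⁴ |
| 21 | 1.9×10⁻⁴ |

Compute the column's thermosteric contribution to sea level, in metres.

Layer 1 at 21 °C → α = 1.9×10⁻⁴ K⁻¹
Layer 2 at 14 °C → α = 1.4×10⁻⁴ K⁻¹
Layer 3 at 9.5 °C → α = 1.2×10⁻⁴ K⁻¹
Layer 4 at 1.8 °C → α = 0.69×10⁻⁴ K⁻¹
Layer 1: 1.9×10⁻⁴ × 210 × 0.41 = 0.016359 m
Layer 2: 790 × 1.4×10⁻⁴ × 0.79 = 0.087374 m
510 × 1.2×10⁻⁴ × 0.88 = 0.053856 m
Layer 4: 0.31 × 710 × 0.69×10⁻⁴ = 0.0151869 m
Δh = 0.016359 + 0.087374 + 0.053856 + 0.0151869 = 0.1727759 m

Δh = 0.173 m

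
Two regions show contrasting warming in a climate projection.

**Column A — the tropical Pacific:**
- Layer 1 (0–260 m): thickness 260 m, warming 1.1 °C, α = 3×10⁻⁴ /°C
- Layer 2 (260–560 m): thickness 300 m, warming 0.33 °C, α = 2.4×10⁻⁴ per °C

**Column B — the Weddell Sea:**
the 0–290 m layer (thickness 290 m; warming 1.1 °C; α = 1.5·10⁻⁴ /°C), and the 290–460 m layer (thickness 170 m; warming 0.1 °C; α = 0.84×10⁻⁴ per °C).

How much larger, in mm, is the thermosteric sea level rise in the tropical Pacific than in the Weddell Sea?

Δh_A − Δh_B ≈ 60.3 mm

A 0–260 m: 3×10⁻⁴ × 260 × 1.1 = 0.08580 m
A 260–560 m: 0.33 × 300 × 2.4×10⁻⁴ = 0.02376 m
A total: 0.10956 m
B 0–290 m: 1.5×10⁻⁴ × 290 × 1.1 = 0.04785 m
B 0.1 × 170 × 0.84×10⁻⁴ = 0.001428 m
B total: 0.049278 m
Difference: 0.10956 − 0.049278 = 0.060282 m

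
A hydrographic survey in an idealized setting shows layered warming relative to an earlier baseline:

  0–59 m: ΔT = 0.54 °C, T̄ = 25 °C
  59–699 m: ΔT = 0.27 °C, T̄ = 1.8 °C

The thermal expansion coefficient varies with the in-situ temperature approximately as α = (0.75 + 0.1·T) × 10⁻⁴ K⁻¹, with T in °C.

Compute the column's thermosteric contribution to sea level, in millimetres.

Δh = 26.4 mm

Layer 1: α = (0.75 + 0.1×25)×10⁻⁴ = 3.25×10⁻⁴ K⁻¹
Layer 2: α = (0.75 + 0.1×1.8)×10⁻⁴ = 0.93×10⁻⁴ K⁻¹
Layer 1: 59 × 3.25×10⁻⁴ × 0.54 = 0.0103545 m
Layer 2: 0.93×10⁻⁴ × 0.27 × 640 = 0.0160704 m
Δh = 0.0103545 + 0.0160704 = 0.0264249 m ≈ 26.4 mm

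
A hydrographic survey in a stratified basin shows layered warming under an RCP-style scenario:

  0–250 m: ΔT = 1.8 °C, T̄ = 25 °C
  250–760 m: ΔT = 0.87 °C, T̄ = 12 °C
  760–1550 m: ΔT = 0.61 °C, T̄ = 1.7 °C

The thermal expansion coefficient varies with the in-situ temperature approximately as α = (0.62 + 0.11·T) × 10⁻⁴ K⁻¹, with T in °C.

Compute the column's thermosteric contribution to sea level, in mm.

Δh = 277 mm

Layer 1: α = (0.62 + 0.11×25)×10⁻⁴ = 3.37×10⁻⁴ K⁻¹
Layer 2: α = (0.62 + 0.11×12)×10⁻⁴ = 1.94×10⁻⁴ K⁻¹
Layer 3: α = (0.62 + 0.11×1.7)×10⁻⁴ = 0.807×10⁻⁴ K⁻¹
Layer 1: 1.8 × 3.37×10⁻⁴ × 250 = 0.15165 m
250–760 m: 510 × 0.87 × 1.94×10⁻⁴ = 0.0860778 m
0.61 × 0.807×10⁻⁴ × 790 = 0.03888933 m
Δh = 0.15165 + 0.0860778 + 0.03888933 = 0.27661713 m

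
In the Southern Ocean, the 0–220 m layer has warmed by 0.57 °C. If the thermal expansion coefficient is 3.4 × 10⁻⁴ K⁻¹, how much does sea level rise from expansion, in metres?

Δh = αΔT·H = 3.4×10⁻⁴ × 0.57 × 220 = 0.042636 m

Δh ≈ 0.0426 m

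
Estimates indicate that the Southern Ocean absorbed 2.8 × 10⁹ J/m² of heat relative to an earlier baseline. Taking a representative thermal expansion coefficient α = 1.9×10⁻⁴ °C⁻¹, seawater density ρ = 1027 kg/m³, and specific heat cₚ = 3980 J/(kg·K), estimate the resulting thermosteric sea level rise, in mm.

130 mm of thermosteric rise

Δh = αQ/(ρcₚ) = 1.9×10⁻⁴ × 2.8×10⁹ / (1027 × 3980) ≈ 0.13015 m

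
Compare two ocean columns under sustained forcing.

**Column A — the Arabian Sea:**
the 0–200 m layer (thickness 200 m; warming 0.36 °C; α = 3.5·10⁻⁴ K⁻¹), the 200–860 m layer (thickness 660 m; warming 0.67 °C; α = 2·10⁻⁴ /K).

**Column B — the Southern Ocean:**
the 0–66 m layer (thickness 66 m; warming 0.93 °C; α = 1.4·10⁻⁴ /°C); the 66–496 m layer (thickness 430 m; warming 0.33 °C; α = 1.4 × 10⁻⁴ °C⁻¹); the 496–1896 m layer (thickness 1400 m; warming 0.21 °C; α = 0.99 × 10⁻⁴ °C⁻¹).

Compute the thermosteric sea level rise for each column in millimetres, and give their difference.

Δh_A ≈ 114 mm, Δh_B ≈ 57.6 mm; difference ≈ 56.1 mm

A Layer 1: 0.36 × 200 × 3.5×10⁻⁴ = 0.02520 m
A 200–860 m: 660 × 0.67 × 2×10⁻⁴ = 0.08844 m
A total: 0.11364 m
B 0.93 × 66 × 1.4×10⁻⁴ = 0.0085932 m
B 0.33 × 1.4×10⁻⁴ × 430 = 0.019866 m
B Layer 3: 0.21 × 1400 × 0.99×10⁻⁴ = 0.029106 m
B total: 0.0575652 m
Difference: 0.11364 − 0.0575652 = 0.0560748 m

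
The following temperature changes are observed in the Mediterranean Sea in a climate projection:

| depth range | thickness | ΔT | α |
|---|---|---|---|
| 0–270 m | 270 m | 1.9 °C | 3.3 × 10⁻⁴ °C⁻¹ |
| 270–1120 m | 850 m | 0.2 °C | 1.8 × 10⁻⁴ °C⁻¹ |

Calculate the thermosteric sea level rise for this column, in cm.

20.0 cm of thermosteric rise

0–270 m: 270 × 1.9 × 3.3×10⁻⁴ = 0.16929 m
Layer 2: 850 × 0.2 × 1.8×10⁻⁴ = 0.03060 m
Δh = 0.16929 + 0.03060 = 0.19989 m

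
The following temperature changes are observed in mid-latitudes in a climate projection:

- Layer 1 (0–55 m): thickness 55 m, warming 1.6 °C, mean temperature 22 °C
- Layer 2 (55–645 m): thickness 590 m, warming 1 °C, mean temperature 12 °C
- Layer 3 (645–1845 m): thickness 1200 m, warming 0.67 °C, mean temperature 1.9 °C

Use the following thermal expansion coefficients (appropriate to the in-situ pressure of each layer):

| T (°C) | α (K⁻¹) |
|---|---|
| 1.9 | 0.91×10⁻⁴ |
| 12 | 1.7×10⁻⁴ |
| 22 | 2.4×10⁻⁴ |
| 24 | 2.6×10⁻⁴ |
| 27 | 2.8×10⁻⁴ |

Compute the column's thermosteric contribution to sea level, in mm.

Layer 1 at 22 °C → α = 2.4×10⁻⁴ K⁻¹
Layer 2 at 12 °C → α = 1.7×10⁻⁴ K⁻¹
Layer 3 at 1.9 °C → α = 0.91×10⁻⁴ K⁻¹
Layer 1: 2.4×10⁻⁴ × 1.6 × 55 = 0.02112 m
1.7×10⁻⁴ × 590 × 1 = 0.10030 m
Layer 3: 0.91×10⁻⁴ × 0.67 × 1200 = 0.073164 m
Δh = 0.02112 + 0.10030 + 0.073164 = 0.194584 m ≈ 195 mm

Δh ≈ 195 mm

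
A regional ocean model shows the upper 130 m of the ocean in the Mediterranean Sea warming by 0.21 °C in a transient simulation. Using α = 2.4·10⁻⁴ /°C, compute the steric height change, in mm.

about 6.55 mm

Δh = αΔT·H = 2.4×10⁻⁴ × 0.21 × 130 = 0.006552 m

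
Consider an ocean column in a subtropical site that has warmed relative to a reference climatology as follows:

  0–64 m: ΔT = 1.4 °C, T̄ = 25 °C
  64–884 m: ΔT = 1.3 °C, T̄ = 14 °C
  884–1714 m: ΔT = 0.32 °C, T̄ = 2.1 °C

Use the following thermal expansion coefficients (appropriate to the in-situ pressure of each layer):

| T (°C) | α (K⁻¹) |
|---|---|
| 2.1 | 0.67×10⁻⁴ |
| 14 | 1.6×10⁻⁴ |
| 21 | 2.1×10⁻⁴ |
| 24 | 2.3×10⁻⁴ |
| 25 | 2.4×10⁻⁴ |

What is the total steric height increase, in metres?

about 0.210 m

Layer 1 at 25 °C → α = 2.4×10⁻⁴ K⁻¹
Layer 2 at 14 °C → α = 1.6×10⁻⁴ K⁻¹
Layer 3 at 2.1 °C → α = 0.67×10⁻⁴ K⁻¹
Layer 1: 2.4×10⁻⁴ × 64 × 1.4 = 0.021504 m
64–884 m: 1.3 × 820 × 1.6×10⁻⁴ = 0.17056 m
830 × 0.67×10⁻⁴ × 0.32 = 0.0177952 m
Δh = 0.021504 + 0.17056 + 0.0177952 = 0.2098592 m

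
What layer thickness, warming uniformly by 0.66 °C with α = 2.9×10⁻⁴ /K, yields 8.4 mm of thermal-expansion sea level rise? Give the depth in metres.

H = Δh/(αΔT) = 0.0084 / (2.9×10⁻⁴ × 0.66) ≈ 43.89 m

about 44 m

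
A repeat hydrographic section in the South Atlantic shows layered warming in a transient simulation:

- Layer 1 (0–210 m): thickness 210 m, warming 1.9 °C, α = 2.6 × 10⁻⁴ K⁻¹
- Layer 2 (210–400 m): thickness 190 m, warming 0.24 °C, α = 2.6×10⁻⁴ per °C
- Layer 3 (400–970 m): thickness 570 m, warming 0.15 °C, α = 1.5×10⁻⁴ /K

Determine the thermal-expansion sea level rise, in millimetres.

128 mm of thermosteric rise

0–210 m: 1.9 × 210 × 2.6×10⁻⁴ = 0.10374 m
Layer 2: 0.24 × 2.6×10⁻⁴ × 190 = 0.011856 m
400–970 m: 570 × 0.15 × 1.5×10⁻⁴ = 0.012825 m
Δh = 0.10374 + 0.011856 + 0.012825 = 0.128421 m ≈ 128 mm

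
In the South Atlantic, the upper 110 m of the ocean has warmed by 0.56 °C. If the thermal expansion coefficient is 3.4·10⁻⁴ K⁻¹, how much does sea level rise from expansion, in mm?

Δh = αΔT·H = 3.4×10⁻⁴ × 0.56 × 110 = 0.020944 m

21 mm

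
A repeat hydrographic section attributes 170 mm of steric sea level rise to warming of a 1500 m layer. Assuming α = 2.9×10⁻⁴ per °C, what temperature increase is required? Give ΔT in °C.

ΔT = Δh/(αH) = 0.17 / (2.9×10⁻⁴ × 1500) ≈ 0.3908 °C

0.391 °C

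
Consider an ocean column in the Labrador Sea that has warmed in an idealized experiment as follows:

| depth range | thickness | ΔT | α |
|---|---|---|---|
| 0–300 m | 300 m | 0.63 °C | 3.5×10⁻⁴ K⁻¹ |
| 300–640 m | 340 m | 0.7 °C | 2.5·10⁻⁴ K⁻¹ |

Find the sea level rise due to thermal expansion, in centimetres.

about 13 cm

Layer 1: 0.63 × 300 × 3.5×10⁻⁴ = 0.06615 m
300–640 m: 340 × 2.5×10⁻⁴ × 0.7 = 0.05950 m
Δh = 0.06615 + 0.05950 = 0.12565 m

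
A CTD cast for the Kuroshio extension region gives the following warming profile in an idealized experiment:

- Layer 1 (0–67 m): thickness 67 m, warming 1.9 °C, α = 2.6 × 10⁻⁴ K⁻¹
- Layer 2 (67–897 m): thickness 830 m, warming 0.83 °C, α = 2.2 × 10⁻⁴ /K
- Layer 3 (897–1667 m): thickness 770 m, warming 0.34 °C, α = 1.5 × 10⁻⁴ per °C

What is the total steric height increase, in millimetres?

Layer 1: 67 × 2.6×10⁻⁴ × 1.9 = 0.033098 m
0.83 × 2.2×10⁻⁴ × 830 = 0.151558 m
897–1667 m: 770 × 0.34 × 1.5×10⁻⁴ = 0.03927 m
Δh = 0.033098 + 0.151558 + 0.03927 = 0.223926 m ≈ 220 mm

220 mm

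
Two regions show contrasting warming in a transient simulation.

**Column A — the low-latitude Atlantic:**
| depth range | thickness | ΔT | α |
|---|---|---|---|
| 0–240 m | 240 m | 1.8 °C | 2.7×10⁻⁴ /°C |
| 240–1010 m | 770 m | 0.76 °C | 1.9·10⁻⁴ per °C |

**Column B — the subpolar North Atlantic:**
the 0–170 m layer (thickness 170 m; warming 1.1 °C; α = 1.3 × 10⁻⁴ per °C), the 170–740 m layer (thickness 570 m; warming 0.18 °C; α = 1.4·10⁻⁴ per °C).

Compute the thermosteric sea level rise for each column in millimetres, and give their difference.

A Layer 1: 1.8 × 240 × 2.7×10⁻⁴ = 0.11664 m
A 1.9×10⁻⁴ × 0.76 × 770 = 0.111188 m
A total: 0.227828 m
B 1.1 × 170 × 1.3×10⁻⁴ = 0.02431 m
B 1.4×10⁻⁴ × 0.18 × 570 = 0.014364 m
B total: 0.038674 m
Difference: 0.227828 − 0.038674 = 0.189154 m

A: 230 mm; B: 39 mm; difference 190 mm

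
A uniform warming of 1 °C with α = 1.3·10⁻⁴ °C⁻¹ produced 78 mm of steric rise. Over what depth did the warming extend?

H = Δh/(αΔT) = 0.078 / (1.3×10⁻⁴ × 1) = 600.0 m

H ≈ 600 m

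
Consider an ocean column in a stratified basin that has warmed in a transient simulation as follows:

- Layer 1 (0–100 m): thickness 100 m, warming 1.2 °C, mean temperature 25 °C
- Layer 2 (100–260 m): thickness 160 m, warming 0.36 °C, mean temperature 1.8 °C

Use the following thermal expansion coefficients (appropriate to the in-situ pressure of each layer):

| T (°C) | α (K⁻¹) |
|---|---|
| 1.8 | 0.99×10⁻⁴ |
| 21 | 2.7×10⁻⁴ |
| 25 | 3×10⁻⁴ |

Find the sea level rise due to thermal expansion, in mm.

41.7 mm of thermosteric rise

Layer 1 at 25 °C → α = 3×10⁻⁴ K⁻¹
Layer 2 at 1.8 °C → α = 0.99×10⁻⁴ K⁻¹
1.2 × 100 × 3×10⁻⁴ = 0.03600 m
0.36 × 160 × 0.99×10⁻⁴ = 0.0057024 m
Δh = 0.03600 + 0.0057024 = 0.0417024 m ≈ 41.7 mm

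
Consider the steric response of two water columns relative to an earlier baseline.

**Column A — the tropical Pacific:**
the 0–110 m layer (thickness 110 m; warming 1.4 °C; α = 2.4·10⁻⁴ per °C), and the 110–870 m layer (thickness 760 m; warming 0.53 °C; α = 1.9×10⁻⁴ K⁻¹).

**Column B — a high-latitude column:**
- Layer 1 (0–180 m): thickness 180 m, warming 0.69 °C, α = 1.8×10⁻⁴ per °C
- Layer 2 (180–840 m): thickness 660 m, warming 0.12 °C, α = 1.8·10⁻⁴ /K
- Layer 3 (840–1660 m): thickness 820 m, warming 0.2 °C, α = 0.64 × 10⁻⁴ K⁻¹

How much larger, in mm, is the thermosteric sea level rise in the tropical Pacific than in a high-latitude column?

A 0–110 m: 1.4 × 2.4×10⁻⁴ × 110 = 0.03696 m
A Layer 2: 1.9×10⁻⁴ × 0.53 × 760 = 0.076532 m
A total: 0.113492 m
B 1.8×10⁻⁴ × 0.69 × 180 = 0.022356 m
B 1.8×10⁻⁴ × 0.12 × 660 = 0.014256 m
B Layer 3: 0.2 × 0.64×10⁻⁴ × 820 = 0.010496 m
B total: 0.047108 m
Difference: 0.113492 − 0.047108 = 0.066384 m

Δh_A − Δh_B ≈ 66 mm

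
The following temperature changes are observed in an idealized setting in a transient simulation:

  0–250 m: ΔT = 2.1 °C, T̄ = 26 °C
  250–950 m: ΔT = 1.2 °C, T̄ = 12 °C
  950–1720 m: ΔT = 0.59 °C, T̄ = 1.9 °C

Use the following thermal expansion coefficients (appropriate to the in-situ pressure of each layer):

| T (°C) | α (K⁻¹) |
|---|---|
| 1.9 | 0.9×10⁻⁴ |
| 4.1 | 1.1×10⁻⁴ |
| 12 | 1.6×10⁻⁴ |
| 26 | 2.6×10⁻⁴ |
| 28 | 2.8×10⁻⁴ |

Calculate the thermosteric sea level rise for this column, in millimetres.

Layer 1 at 26 °C → α = 2.6×10⁻⁴ K⁻¹
Layer 2 at 12 °C → α = 1.6×10⁻⁴ K⁻¹
Layer 3 at 1.9 °C → α = 0.9×10⁻⁴ K⁻¹
250 × 2.1 × 2.6×10⁻⁴ = 0.13650 m
Layer 2: 700 × 1.2 × 1.6×10⁻⁴ = 0.13440 m
Layer 3: 0.9×10⁻⁴ × 0.59 × 770 = 0.040887 m
Δh = 0.13650 + 0.13440 + 0.040887 = 0.311787 m ≈ 310 mm

Δh = 310 mm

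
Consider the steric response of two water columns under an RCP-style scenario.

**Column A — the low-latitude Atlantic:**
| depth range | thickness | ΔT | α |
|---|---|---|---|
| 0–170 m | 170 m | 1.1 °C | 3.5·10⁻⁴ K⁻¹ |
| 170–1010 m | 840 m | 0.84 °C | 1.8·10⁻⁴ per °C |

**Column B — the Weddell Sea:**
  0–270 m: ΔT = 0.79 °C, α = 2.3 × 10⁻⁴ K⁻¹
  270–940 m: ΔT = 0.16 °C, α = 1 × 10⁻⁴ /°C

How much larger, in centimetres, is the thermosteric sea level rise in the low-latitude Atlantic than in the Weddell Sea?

A 0–170 m: 1.1 × 3.5×10⁻⁴ × 170 = 0.06545 m
A 170–1010 m: 840 × 0.84 × 1.8×10⁻⁴ = 0.127008 m
A total: 0.192458 m
B Layer 1: 270 × 2.3×10⁻⁴ × 0.79 = 0.049059 m
B 270–940 m: 670 × 0.16 × 1×10⁻⁴ = 0.01072 m
B total: 0.059779 m
Difference: 0.192458 − 0.059779 = 0.132679 m

13 cm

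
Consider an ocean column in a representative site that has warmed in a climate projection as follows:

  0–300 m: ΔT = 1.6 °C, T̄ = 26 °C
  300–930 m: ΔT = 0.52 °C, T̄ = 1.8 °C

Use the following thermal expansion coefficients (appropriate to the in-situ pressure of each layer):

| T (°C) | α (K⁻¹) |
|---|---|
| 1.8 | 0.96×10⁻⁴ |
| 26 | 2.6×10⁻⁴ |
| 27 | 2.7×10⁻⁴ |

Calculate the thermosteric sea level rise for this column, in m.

Δh = 0.156 m

Layer 1 at 26 °C → α = 2.6×10⁻⁴ K⁻¹
Layer 2 at 1.8 °C → α = 0.96×10⁻⁴ K⁻¹
0–300 m: 1.6 × 300 × 2.6×10⁻⁴ = 0.12480 m
630 × 0.96×10⁻⁴ × 0.52 = 0.0314496 m
Δh = 0.12480 + 0.0314496 = 0.1562496 m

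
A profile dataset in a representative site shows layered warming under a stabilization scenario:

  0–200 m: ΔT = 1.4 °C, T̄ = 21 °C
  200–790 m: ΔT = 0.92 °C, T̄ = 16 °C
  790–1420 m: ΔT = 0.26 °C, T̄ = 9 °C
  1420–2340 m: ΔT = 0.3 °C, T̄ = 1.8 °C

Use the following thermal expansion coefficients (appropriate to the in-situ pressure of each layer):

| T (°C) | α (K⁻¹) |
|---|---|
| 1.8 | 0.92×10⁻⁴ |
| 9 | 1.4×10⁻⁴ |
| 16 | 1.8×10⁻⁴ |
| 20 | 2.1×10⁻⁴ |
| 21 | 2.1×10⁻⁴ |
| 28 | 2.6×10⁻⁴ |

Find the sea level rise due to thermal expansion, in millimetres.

Layer 1 at 21 °C → α = 2.1×10⁻⁴ K⁻¹
Layer 2 at 16 °C → α = 1.8×10⁻⁴ K⁻¹
Layer 3 at 9 °C → α = 1.4×10⁻⁴ K⁻¹
Layer 4 at 1.8 °C → α = 0.92×10⁻⁴ K⁻¹
0–200 m: 2.1×10⁻⁴ × 1.4 × 200 = 0.05880 m
200–790 m: 0.92 × 1.8×10⁻⁴ × 590 = 0.097704 m
0.26 × 630 × 1.4×10⁻⁴ = 0.022932 m
Layer 4: 0.92×10⁻⁴ × 920 × 0.3 = 0.025392 m
Δh = 0.05880 + 0.097704 + 0.022932 + 0.025392 = 0.204828 m ≈ 200 mm

200 mm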